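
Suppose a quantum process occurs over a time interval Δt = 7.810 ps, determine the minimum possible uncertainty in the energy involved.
42.139 μeV

Using the energy-time uncertainty principle:
ΔEΔt ≥ ℏ/2

The minimum uncertainty in energy is:
ΔE_min = ℏ/(2Δt)
ΔE_min = (1.055e-34 J·s) / (2 × 7.810e-12 s)
ΔE_min = 6.751e-24 J = 42.139 μeV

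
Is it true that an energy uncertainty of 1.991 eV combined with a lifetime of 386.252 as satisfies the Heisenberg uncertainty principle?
Yes, it satisfies the uncertainty relation.

Calculate the product ΔEΔt:
ΔE = 1.991 eV = 3.190e-19 J
ΔEΔt = (3.190e-19 J) × (3.863e-16 s)
ΔEΔt = 1.232e-34 J·s

Compare to the minimum allowed value ℏ/2:
ℏ/2 = 5.273e-35 J·s

Since ΔEΔt = 1.232e-34 J·s ≥ 5.273e-35 J·s = ℏ/2,
this satisfies the uncertainty relation.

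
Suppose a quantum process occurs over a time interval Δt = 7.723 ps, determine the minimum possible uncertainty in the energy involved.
42.614 μeV

Using the energy-time uncertainty principle:
ΔEΔt ≥ ℏ/2

The minimum uncertainty in energy is:
ΔE_min = ℏ/(2Δt)
ΔE_min = (1.055e-34 J·s) / (2 × 7.723e-12 s)
ΔE_min = 6.827e-24 J = 42.614 μeV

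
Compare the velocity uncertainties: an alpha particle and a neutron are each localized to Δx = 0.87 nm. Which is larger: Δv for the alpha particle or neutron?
The neutron has the larger minimum velocity uncertainty, by a ratio of 4.0.

For both particles, Δp_min = ℏ/(2Δx) = 6.061e-26 kg·m/s (same for both).

The velocity uncertainty is Δv = Δp/m:
- alpha particle: Δv = 6.061e-26 / 6.645e-27 = 9.121e+00 m/s = 9.121 m/s
- neutron: Δv = 6.061e-26 / 1.675e-27 = 3.619e+01 m/s = 36.185 m/s

Ratio: 3.619e+01 / 9.121e+00 = 4.0

The lighter particle has larger velocity uncertainty because Δv ∝ 1/m.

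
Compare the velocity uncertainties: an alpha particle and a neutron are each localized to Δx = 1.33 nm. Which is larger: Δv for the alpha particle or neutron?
The neutron has the larger minimum velocity uncertainty, by a ratio of 4.0.

For both particles, Δp_min = ℏ/(2Δx) = 3.965e-26 kg·m/s (same for both).

The velocity uncertainty is Δv = Δp/m:
- alpha particle: Δv = 3.965e-26 / 6.645e-27 = 5.967e+00 m/s = 5.967 m/s
- neutron: Δv = 3.965e-26 / 1.675e-27 = 2.367e+01 m/s = 23.670 m/s

Ratio: 2.367e+01 / 5.967e+00 = 4.0

The lighter particle has larger velocity uncertainty because Δv ∝ 1/m.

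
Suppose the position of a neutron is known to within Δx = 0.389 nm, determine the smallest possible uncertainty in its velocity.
80.928 m/s

Using the Heisenberg uncertainty principle and Δp = mΔv:
ΔxΔp ≥ ℏ/2
Δx(mΔv) ≥ ℏ/2

The minimum uncertainty in velocity is:
Δv_min = ℏ/(2mΔx)
Δv_min = (1.055e-34 J·s) / (2 × 1.675e-27 kg × 3.890e-10 m)
Δv_min = 8.093e+01 m/s = 80.928 m/s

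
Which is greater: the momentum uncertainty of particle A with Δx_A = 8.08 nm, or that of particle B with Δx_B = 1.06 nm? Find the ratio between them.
Particle B has the larger minimum momentum uncertainty, by a factor of 7.62.

For each particle, the minimum momentum uncertainty is Δp_min = ℏ/(2Δx):

Particle A: Δp_A = ℏ/(2×8.080e-09 m) = 6.526e-27 kg·m/s
Particle B: Δp_B = ℏ/(2×1.060e-09 m) = 4.974e-26 kg·m/s

Ratio: Δp_B/Δp_A = 7.62

Since Δp_min ∝ 1/Δx, the particle with smaller position uncertainty (B) has larger momentum uncertainty.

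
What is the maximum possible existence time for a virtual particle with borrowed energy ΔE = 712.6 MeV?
4.618 × 10^-25 s

Using the energy-time uncertainty principle:
ΔEΔt ≥ ℏ/2

For a virtual particle borrowing energy ΔE, the maximum lifetime is:
Δt_max = ℏ/(2ΔE)

Converting energy:
ΔE = 712.6 MeV = 1.142e-10 J

Δt_max = (1.055e-34 J·s) / (2 × 1.142e-10 J)
Δt_max = 4.618e-25 s = 4.618 × 10^-25 s

Virtual particles with higher borrowed energy exist for shorter times.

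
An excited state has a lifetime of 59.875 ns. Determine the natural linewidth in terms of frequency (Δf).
1.329 MHz

Using the energy-time uncertainty principle and E = hf:
ΔEΔt ≥ ℏ/2
hΔf·Δt ≥ ℏ/2

The minimum frequency uncertainty is:
Δf = ℏ/(2hτ) = 1/(4πτ)
Δf = 1/(4π × 5.987e-08 s)
Δf = 1.329e+06 Hz = 1.329 MHz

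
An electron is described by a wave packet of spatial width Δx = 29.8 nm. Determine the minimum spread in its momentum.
1.769 × 10^-27 kg·m/s

For a wave packet, the spatial width Δx and momentum spread Δp are related by the uncertainty principle:
ΔxΔp ≥ ℏ/2

The minimum momentum spread is:
Δp_min = ℏ/(2Δx)
Δp_min = (1.055e-34 J·s) / (2 × 2.980e-08 m)
Δp_min = 1.769e-27 kg·m/s

A wave packet cannot have both a well-defined position and well-defined momentum.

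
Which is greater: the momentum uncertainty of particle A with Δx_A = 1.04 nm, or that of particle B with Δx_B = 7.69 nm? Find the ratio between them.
Particle A has the larger minimum momentum uncertainty, by a factor of 7.39.

For each particle, the minimum momentum uncertainty is Δp_min = ℏ/(2Δx):

Particle A: Δp_A = ℏ/(2×1.040e-09 m) = 5.070e-26 kg·m/s
Particle B: Δp_B = ℏ/(2×7.690e-09 m) = 6.857e-27 kg·m/s

Ratio: Δp_A/Δp_B = 7.39

Since Δp_min ∝ 1/Δx, the particle with smaller position uncertainty (A) has larger momentum uncertainty.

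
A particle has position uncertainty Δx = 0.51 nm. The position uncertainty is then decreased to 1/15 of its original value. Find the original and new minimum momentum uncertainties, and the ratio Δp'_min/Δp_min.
Original Δp_min = 1.034 × 10^-25 kg·m/s; new Δp'_min = 1.551 × 10^-24 kg·m/s; ratio Δp'_min/Δp_min = 15.

From the uncertainty principle ΔxΔp ≥ ℏ/2, the minimum momentum uncertainty is Δp_min = ℏ/(2Δx).

Original (Δx = 0.51 nm = 5.100e-10 m):
Δp_min = (1.055e-34 J·s)/(2 × 5.100e-10 m) = 1.034e-25 kg·m/s

When Δx → (1/15)Δx:
Δp'_min = ℏ/(2 × (1/15)Δx) = 15 × ℏ/(2Δx) = 15 × Δp_min
Δp'_min = 15 × 1.034e-25 kg·m/s = 1.551e-24 kg·m/s

Since Δp_min ∝ 1/Δx, when Δx is decreased to 1/15 of its original value, Δp_min increases to 15 times its original value.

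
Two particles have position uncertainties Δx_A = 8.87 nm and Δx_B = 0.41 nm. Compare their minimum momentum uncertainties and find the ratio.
Particle B has the larger minimum momentum uncertainty, by a factor of 21.63.

For each particle, the minimum momentum uncertainty is Δp_min = ℏ/(2Δx):

Particle A: Δp_A = ℏ/(2×8.870e-09 m) = 5.945e-27 kg·m/s
Particle B: Δp_B = ℏ/(2×4.100e-10 m) = 1.286e-25 kg·m/s

Ratio: Δp_B/Δp_A = 21.63

Since Δp_min ∝ 1/Δx, the particle with smaller position uncertainty (B) has larger momentum uncertainty.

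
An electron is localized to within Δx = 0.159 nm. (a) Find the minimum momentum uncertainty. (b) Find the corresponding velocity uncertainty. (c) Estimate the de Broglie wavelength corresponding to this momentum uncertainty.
(a) Δp_min = 3.316 × 10^-25 kg·m/s
(b) Δv_min = 364.049 km/s
(c) λ_dB = 1.998 nm

Step-by-step:

(a) From the uncertainty principle:
Δp_min = ℏ/(2Δx) = (1.055e-34 J·s)/(2 × 1.590e-10 m) = 3.316e-25 kg·m/s

(b) The velocity uncertainty:
Δv = Δp/m = (3.316e-25 kg·m/s)/(9.109e-31 kg) = 3.640e+05 m/s = 364.049 km/s

(c) The de Broglie wavelength for this momentum:
λ = h/p = (6.626e-34 J·s)/(3.316e-25 kg·m/s) = 1.998e-09 m = 1.998 nm

Note: The de Broglie wavelength is comparable to the localization size, as expected from wave-particle duality.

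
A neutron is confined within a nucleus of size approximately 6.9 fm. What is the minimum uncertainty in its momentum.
7.642 × 10^-21 kg·m/s

Using the Heisenberg uncertainty principle:
ΔxΔp ≥ ℏ/2

With Δx ≈ L = 6.900e-15 m (the confinement size):
Δp_min = ℏ/(2Δx)
Δp_min = (1.055e-34 J·s) / (2 × 6.900e-15 m)
Δp_min = 7.642e-21 kg·m/s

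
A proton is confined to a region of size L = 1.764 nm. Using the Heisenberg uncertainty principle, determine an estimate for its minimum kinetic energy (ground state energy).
1.667 μeV

Using the uncertainty principle to estimate ground state energy:

1. The position uncertainty is approximately the confinement size:
   Δx ≈ L = 1.764e-09 m

2. From ΔxΔp ≥ ℏ/2, the minimum momentum uncertainty is:
   Δp ≈ ℏ/(2L) = 2.989e-26 kg·m/s

3. The kinetic energy is approximately:
   KE ≈ (Δp)²/(2m) = (2.989e-26)²/(2 × 1.673e-27 kg)
   KE ≈ 2.671e-25 J = 1.667 μeV

This is an order-of-magnitude estimate of the ground state energy.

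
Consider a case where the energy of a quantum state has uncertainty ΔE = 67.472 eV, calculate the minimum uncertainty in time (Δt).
4.878 as

Using the energy-time uncertainty principle:
ΔEΔt ≥ ℏ/2

The minimum uncertainty in time is:
Δt_min = ℏ/(2ΔE)
Δt_min = (1.055e-34 J·s) / (2 × 1.081e-17 J)
Δt_min = 4.878e-18 s = 4.878 as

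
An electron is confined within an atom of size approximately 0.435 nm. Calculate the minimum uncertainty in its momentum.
1.212 × 10^-25 kg·m/s

Using the Heisenberg uncertainty principle:
ΔxΔp ≥ ℏ/2

With Δx ≈ L = 4.350e-10 m (the confinement size):
Δp_min = ℏ/(2Δx)
Δp_min = (1.055e-34 J·s) / (2 × 4.350e-10 m)
Δp_min = 1.212e-25 kg·m/s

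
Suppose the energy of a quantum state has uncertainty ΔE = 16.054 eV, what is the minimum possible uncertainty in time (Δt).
20.500 as

Using the energy-time uncertainty principle:
ΔEΔt ≥ ℏ/2

The minimum uncertainty in time is:
Δt_min = ℏ/(2ΔE)
Δt_min = (1.055e-34 J·s) / (2 × 2.572e-18 J)
Δt_min = 2.050e-17 s = 20.500 as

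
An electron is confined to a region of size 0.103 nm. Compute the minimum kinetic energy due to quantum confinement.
897.818 meV

Using the uncertainty principle:

1. Position uncertainty: Δx ≈ 1.030e-10 m
2. Minimum momentum uncertainty: Δp = ℏ/(2Δx) = 5.119e-25 kg·m/s
3. Minimum kinetic energy:
   KE = (Δp)²/(2m) = (5.119e-25)²/(2 × 9.109e-31 kg)
   KE = 1.438e-19 J = 897.818 meV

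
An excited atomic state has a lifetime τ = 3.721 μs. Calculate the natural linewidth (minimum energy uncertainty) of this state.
88.446 peV

Using the energy-time uncertainty principle:
ΔEΔt ≥ ℏ/2

The lifetime τ represents the time uncertainty Δt.
The natural linewidth (minimum energy uncertainty) is:

ΔE = ℏ/(2τ)
ΔE = (1.055e-34 J·s) / (2 × 3.721e-06 s)
ΔE = 1.417e-29 J = 88.446 peV

This natural linewidth limits the precision of spectroscopic measurements.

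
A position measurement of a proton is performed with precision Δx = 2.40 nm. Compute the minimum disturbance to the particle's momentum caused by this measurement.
2.197 × 10^-26 kg·m/s

The uncertainty principle implies that measuring position disturbs momentum:
ΔxΔp ≥ ℏ/2

When we measure position with precision Δx, we necessarily introduce a momentum uncertainty:
Δp ≥ ℏ/(2Δx)
Δp_min = (1.055e-34 J·s) / (2 × 2.400e-09 m)
Δp_min = 2.197e-26 kg·m/s

The more precisely we measure position, the greater the momentum disturbance.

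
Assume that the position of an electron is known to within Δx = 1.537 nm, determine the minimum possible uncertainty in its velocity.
37.660 km/s

Using the Heisenberg uncertainty principle and Δp = mΔv:
ΔxΔp ≥ ℏ/2
Δx(mΔv) ≥ ℏ/2

The minimum uncertainty in velocity is:
Δv_min = ℏ/(2mΔx)
Δv_min = (1.055e-34 J·s) / (2 × 9.109e-31 kg × 1.537e-09 m)
Δv_min = 3.766e+04 m/s = 37.660 km/s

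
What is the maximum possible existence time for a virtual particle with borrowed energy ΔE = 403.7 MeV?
8.152 × 10^-25 s

Using the energy-time uncertainty principle:
ΔEΔt ≥ ℏ/2

For a virtual particle borrowing energy ΔE, the maximum lifetime is:
Δt_max = ℏ/(2ΔE)

Converting energy:
ΔE = 403.7 MeV = 6.468e-11 J

Δt_max = (1.055e-34 J·s) / (2 × 6.468e-11 J)
Δt_max = 8.152e-25 s = 8.152 × 10^-25 s

Virtual particles with higher borrowed energy exist for shorter times.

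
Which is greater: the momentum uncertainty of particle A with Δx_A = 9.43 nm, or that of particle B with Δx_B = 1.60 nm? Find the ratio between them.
Particle B has the larger minimum momentum uncertainty, by a factor of 5.89.

For each particle, the minimum momentum uncertainty is Δp_min = ℏ/(2Δx):

Particle A: Δp_A = ℏ/(2×9.430e-09 m) = 5.592e-27 kg·m/s
Particle B: Δp_B = ℏ/(2×1.600e-09 m) = 3.296e-26 kg·m/s

Ratio: Δp_B/Δp_A = 5.89

Since Δp_min ∝ 1/Δx, the particle with smaller position uncertainty (B) has larger momentum uncertainty.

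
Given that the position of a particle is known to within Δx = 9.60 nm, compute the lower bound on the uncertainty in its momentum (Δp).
5.493 × 10^-27 kg·m/s

Using the Heisenberg uncertainty principle:
ΔxΔp ≥ ℏ/2

The minimum uncertainty in momentum is:
Δp_min = ℏ/(2Δx)
Δp_min = (1.055e-34 J·s) / (2 × 9.600e-09 m)
Δp_min = 5.493e-27 kg·m/s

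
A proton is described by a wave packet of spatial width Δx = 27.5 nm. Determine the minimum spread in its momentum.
1.917 × 10^-27 kg·m/s

For a wave packet, the spatial width Δx and momentum spread Δp are related by the uncertainty principle:
ΔxΔp ≥ ℏ/2

The minimum momentum spread is:
Δp_min = ℏ/(2Δx)
Δp_min = (1.055e-34 J·s) / (2 × 2.750e-08 m)
Δp_min = 1.917e-27 kg·m/s

A wave packet cannot have both a well-defined position and well-defined momentum.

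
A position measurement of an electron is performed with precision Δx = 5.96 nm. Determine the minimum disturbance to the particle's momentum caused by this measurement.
8.847 × 10^-27 kg·m/s

The uncertainty principle implies that measuring position disturbs momentum:
ΔxΔp ≥ ℏ/2

When we measure position with precision Δx, we necessarily introduce a momentum uncertainty:
Δp ≥ ℏ/(2Δx)
Δp_min = (1.055e-34 J·s) / (2 × 5.960e-09 m)
Δp_min = 8.847e-27 kg·m/s

The more precisely we measure position, the greater the momentum disturbance.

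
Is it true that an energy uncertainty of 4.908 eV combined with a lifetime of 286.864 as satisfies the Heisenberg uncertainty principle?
Yes, it satisfies the uncertainty relation.

Calculate the product ΔEΔt:
ΔE = 4.908 eV = 7.863e-19 J
ΔEΔt = (7.863e-19 J) × (2.869e-16 s)
ΔEΔt = 2.256e-34 J·s

Compare to the minimum allowed value ℏ/2:
ℏ/2 = 5.273e-35 J·s

Since ΔEΔt = 2.256e-34 J·s ≥ 5.273e-35 J·s = ℏ/2,
this satisfies the uncertainty relation.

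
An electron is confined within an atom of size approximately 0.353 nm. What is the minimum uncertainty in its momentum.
1.494 × 10^-25 kg·m/s

Using the Heisenberg uncertainty principle:
ΔxΔp ≥ ℏ/2

With Δx ≈ L = 3.530e-10 m (the confinement size):
Δp_min = ℏ/(2Δx)
Δp_min = (1.055e-34 J·s) / (2 × 3.530e-10 m)
Δp_min = 1.494e-25 kg·m/s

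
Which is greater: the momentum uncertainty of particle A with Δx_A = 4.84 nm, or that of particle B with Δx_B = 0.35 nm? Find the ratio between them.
Particle B has the larger minimum momentum uncertainty, by a factor of 13.83.

For each particle, the minimum momentum uncertainty is Δp_min = ℏ/(2Δx):

Particle A: Δp_A = ℏ/(2×4.840e-09 m) = 1.089e-26 kg·m/s
Particle B: Δp_B = ℏ/(2×3.500e-10 m) = 1.507e-25 kg·m/s

Ratio: Δp_B/Δp_A = 13.83

Since Δp_min ∝ 1/Δx, the particle with smaller position uncertainty (B) has larger momentum uncertainty.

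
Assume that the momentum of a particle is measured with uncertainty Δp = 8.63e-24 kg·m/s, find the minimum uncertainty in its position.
6.110 pm

Using the Heisenberg uncertainty principle:
ΔxΔp ≥ ℏ/2

The minimum uncertainty in position is:
Δx_min = ℏ/(2Δp)
Δx_min = (1.055e-34 J·s) / (2 × 8.630e-24 kg·m/s)
Δx_min = 6.110e-12 m = 6.110 pm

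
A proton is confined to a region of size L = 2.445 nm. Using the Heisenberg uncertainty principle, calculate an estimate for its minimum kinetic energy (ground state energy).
867.754 neV

Using the uncertainty principle to estimate ground state energy:

1. The position uncertainty is approximately the confinement size:
   Δx ≈ L = 2.445e-09 m

2. From ΔxΔp ≥ ℏ/2, the minimum momentum uncertainty is:
   Δp ≈ ℏ/(2L) = 2.157e-26 kg·m/s

3. The kinetic energy is approximately:
   KE ≈ (Δp)²/(2m) = (2.157e-26)²/(2 × 1.673e-27 kg)
   KE ≈ 1.390e-25 J = 867.754 neV

This is an order-of-magnitude estimate of the ground state energy.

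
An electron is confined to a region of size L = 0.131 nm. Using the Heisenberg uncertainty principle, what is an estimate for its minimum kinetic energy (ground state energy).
555.035 meV

Using the uncertainty principle to estimate ground state energy:

1. The position uncertainty is approximately the confinement size:
   Δx ≈ L = 1.310e-10 m

2. From ΔxΔp ≥ ℏ/2, the minimum momentum uncertainty is:
   Δp ≈ ℏ/(2L) = 4.025e-25 kg·m/s

3. The kinetic energy is approximately:
   KE ≈ (Δp)²/(2m) = (4.025e-25)²/(2 × 9.109e-31 kg)
   KE ≈ 8.893e-20 J = 555.035 meV

This is an order-of-magnitude estimate of the ground state energy.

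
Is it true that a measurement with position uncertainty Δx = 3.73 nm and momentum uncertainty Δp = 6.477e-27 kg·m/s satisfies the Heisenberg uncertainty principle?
No, it violates the uncertainty principle (impossible measurement).

Calculate the product ΔxΔp:
ΔxΔp = (3.730e-09 m) × (6.477e-27 kg·m/s)
ΔxΔp = 2.416e-35 J·s

Compare to the minimum allowed value ℏ/2:
ℏ/2 = 5.273e-35 J·s

Since ΔxΔp = 2.416e-35 J·s < 5.273e-35 J·s = ℏ/2,
the measurement violates the uncertainty principle.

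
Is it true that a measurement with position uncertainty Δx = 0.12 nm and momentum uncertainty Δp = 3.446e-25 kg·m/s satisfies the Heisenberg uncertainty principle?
No, it violates the uncertainty principle (impossible measurement).

Calculate the product ΔxΔp:
ΔxΔp = (1.200e-10 m) × (3.446e-25 kg·m/s)
ΔxΔp = 4.135e-35 J·s

Compare to the minimum allowed value ℏ/2:
ℏ/2 = 5.273e-35 J·s

Since ΔxΔp = 4.135e-35 J·s < 5.273e-35 J·s = ℏ/2,
the measurement violates the uncertainty principle.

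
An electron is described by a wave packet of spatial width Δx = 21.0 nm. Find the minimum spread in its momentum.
2.511 × 10^-27 kg·m/s

For a wave packet, the spatial width Δx and momentum spread Δp are related by the uncertainty principle:
ΔxΔp ≥ ℏ/2

The minimum momentum spread is:
Δp_min = ℏ/(2Δx)
Δp_min = (1.055e-34 J·s) / (2 × 2.100e-08 m)
Δp_min = 2.511e-27 kg·m/s

A wave packet cannot have both a well-defined position and well-defined momentum.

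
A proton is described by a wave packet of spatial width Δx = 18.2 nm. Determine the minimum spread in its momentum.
2.897 × 10^-27 kg·m/s

For a wave packet, the spatial width Δx and momentum spread Δp are related by the uncertainty principle:
ΔxΔp ≥ ℏ/2

The minimum momentum spread is:
Δp_min = ℏ/(2Δx)
Δp_min = (1.055e-34 J·s) / (2 × 1.820e-08 m)
Δp_min = 2.897e-27 kg·m/s

A wave packet cannot have both a well-defined position and well-defined momentum.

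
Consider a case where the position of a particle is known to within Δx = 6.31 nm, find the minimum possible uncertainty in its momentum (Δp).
8.356 × 10^-27 kg·m/s

Using the Heisenberg uncertainty principle:
ΔxΔp ≥ ℏ/2

The minimum uncertainty in momentum is:
Δp_min = ℏ/(2Δx)
Δp_min = (1.055e-34 J·s) / (2 × 6.310e-09 m)
Δp_min = 8.356e-27 kg·m/s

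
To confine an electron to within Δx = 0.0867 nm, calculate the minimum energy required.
1.267 eV

Localizing a particle requires giving it sufficient momentum uncertainty:

1. From uncertainty principle: Δp ≥ ℏ/(2Δx)
   Δp_min = (1.055e-34 J·s) / (2 × 8.670e-11 m)
   Δp_min = 6.082e-25 kg·m/s

2. This momentum uncertainty corresponds to kinetic energy:
   KE ≈ (Δp)²/(2m) = (6.082e-25)²/(2 × 9.109e-31 kg)
   KE = 2.030e-19 J = 1.267 eV

Tighter localization requires more energy.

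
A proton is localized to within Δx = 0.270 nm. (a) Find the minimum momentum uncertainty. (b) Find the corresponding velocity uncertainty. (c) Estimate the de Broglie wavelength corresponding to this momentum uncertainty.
(a) Δp_min = 1.953 × 10^-25 kg·m/s
(b) Δv_min = 116.757 m/s
(c) λ_dB = 3.393 nm

Step-by-step:

(a) From the uncertainty principle:
Δp_min = ℏ/(2Δx) = (1.055e-34 J·s)/(2 × 2.700e-10 m) = 1.953e-25 kg·m/s

(b) The velocity uncertainty:
Δv = Δp/m = (1.953e-25 kg·m/s)/(1.673e-27 kg) = 1.168e+02 m/s = 116.757 m/s

(c) The de Broglie wavelength for this momentum:
λ = h/p = (6.626e-34 J·s)/(1.953e-25 kg·m/s) = 3.393e-09 m = 3.393 nm

Note: The de Broglie wavelength is comparable to the localization size, as expected from wave-particle duality.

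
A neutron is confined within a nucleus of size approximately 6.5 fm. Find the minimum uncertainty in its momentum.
8.112 × 10^-21 kg·m/s

Using the Heisenberg uncertainty principle:
ΔxΔp ≥ ℏ/2

With Δx ≈ L = 6.500e-15 m (the confinement size):
Δp_min = ℏ/(2Δx)
Δp_min = (1.055e-34 J·s) / (2 × 6.500e-15 m)
Δp_min = 8.112e-21 kg·m/s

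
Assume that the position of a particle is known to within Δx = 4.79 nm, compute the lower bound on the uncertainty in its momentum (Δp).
1.101 × 10^-26 kg·m/s

Using the Heisenberg uncertainty principle:
ΔxΔp ≥ ℏ/2

The minimum uncertainty in momentum is:
Δp_min = ℏ/(2Δx)
Δp_min = (1.055e-34 J·s) / (2 × 4.790e-09 m)
Δp_min = 1.101e-26 kg·m/s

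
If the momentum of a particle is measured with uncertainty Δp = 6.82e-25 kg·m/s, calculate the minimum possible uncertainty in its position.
77.315 pm

Using the Heisenberg uncertainty principle:
ΔxΔp ≥ ℏ/2

The minimum uncertainty in position is:
Δx_min = ℏ/(2Δp)
Δx_min = (1.055e-34 J·s) / (2 × 6.820e-25 kg·m/s)
Δx_min = 7.731e-11 m = 77.315 pm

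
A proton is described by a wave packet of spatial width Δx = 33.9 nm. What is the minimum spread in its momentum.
1.555 × 10^-27 kg·m/s

For a wave packet, the spatial width Δx and momentum spread Δp are related by the uncertainty principle:
ΔxΔp ≥ ℏ/2

The minimum momentum spread is:
Δp_min = ℏ/(2Δx)
Δp_min = (1.055e-34 J·s) / (2 × 3.390e-08 m)
Δp_min = 1.555e-27 kg·m/s

A wave packet cannot have both a well-defined position and well-defined momentum.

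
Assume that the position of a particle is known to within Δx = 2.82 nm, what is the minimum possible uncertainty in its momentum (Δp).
1.870 × 10^-26 kg·m/s

Using the Heisenberg uncertainty principle:
ΔxΔp ≥ ℏ/2

The minimum uncertainty in momentum is:
Δp_min = ℏ/(2Δx)
Δp_min = (1.055e-34 J·s) / (2 × 2.820e-09 m)
Δp_min = 1.870e-26 kg·m/s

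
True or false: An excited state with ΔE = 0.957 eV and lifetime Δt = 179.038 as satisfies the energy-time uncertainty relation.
No, it violates the uncertainty relation.

Calculate the product ΔEΔt:
ΔE = 0.957 eV = 1.533e-19 J
ΔEΔt = (1.533e-19 J) × (1.790e-16 s)
ΔEΔt = 2.745e-35 J·s

Compare to the minimum allowed value ℏ/2:
ℏ/2 = 5.273e-35 J·s

Since ΔEΔt = 2.745e-35 J·s < 5.273e-35 J·s = ℏ/2,
this violates the uncertainty relation.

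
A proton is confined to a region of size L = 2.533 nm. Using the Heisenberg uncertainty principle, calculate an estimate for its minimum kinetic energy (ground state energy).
808.507 neV

Using the uncertainty principle to estimate ground state energy:

1. The position uncertainty is approximately the confinement size:
   Δx ≈ L = 2.533e-09 m

2. From ΔxΔp ≥ ℏ/2, the minimum momentum uncertainty is:
   Δp ≈ ℏ/(2L) = 2.082e-26 kg·m/s

3. The kinetic energy is approximately:
   KE ≈ (Δp)²/(2m) = (2.082e-26)²/(2 × 1.673e-27 kg)
   KE ≈ 1.295e-25 J = 808.507 neV

This is an order-of-magnitude estimate of the ground state energy.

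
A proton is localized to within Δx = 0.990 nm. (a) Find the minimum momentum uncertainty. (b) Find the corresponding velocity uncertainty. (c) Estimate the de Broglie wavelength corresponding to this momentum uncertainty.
(a) Δp_min = 5.326 × 10^-26 kg·m/s
(b) Δv_min = 31.843 m/s
(c) λ_dB = 12.441 nm

Step-by-step:

(a) From the uncertainty principle:
Δp_min = ℏ/(2Δx) = (1.055e-34 J·s)/(2 × 9.900e-10 m) = 5.326e-26 kg·m/s

(b) The velocity uncertainty:
Δv = Δp/m = (5.326e-26 kg·m/s)/(1.673e-27 kg) = 3.184e+01 m/s = 31.843 m/s

(c) The de Broglie wavelength for this momentum:
λ = h/p = (6.626e-34 J·s)/(5.326e-26 kg·m/s) = 1.244e-08 m = 12.441 nm

Note: The de Broglie wavelength is comparable to the localization size, as expected from wave-particle duality.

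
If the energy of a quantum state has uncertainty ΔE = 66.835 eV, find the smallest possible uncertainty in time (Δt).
4.924 as

Using the energy-time uncertainty principle:
ΔEΔt ≥ ℏ/2

The minimum uncertainty in time is:
Δt_min = ℏ/(2ΔE)
Δt_min = (1.055e-34 J·s) / (2 × 1.071e-17 J)
Δt_min = 4.924e-18 s = 4.924 as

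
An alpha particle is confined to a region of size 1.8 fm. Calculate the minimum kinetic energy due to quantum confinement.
403.027 keV

Using the uncertainty principle:

1. Position uncertainty: Δx ≈ 1.800e-15 m
2. Minimum momentum uncertainty: Δp = ℏ/(2Δx) = 2.929e-20 kg·m/s
3. Minimum kinetic energy:
   KE = (Δp)²/(2m) = (2.929e-20)²/(2 × 6.645e-27 kg)
   KE = 6.457e-14 J = 403.027 keV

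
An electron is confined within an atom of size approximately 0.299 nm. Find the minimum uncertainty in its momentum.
1.763 × 10^-25 kg·m/s

Using the Heisenberg uncertainty principle:
ΔxΔp ≥ ℏ/2

With Δx ≈ L = 2.990e-10 m (the confinement size):
Δp_min = ℏ/(2Δx)
Δp_min = (1.055e-34 J·s) / (2 × 2.990e-10 m)
Δp_min = 1.763e-25 kg·m/s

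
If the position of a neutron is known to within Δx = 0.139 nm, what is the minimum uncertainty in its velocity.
226.483 m/s

Using the Heisenberg uncertainty principle and Δp = mΔv:
ΔxΔp ≥ ℏ/2
Δx(mΔv) ≥ ℏ/2

The minimum uncertainty in velocity is:
Δv_min = ℏ/(2mΔx)
Δv_min = (1.055e-34 J·s) / (2 × 1.675e-27 kg × 1.390e-10 m)
Δv_min = 2.265e+02 m/s = 226.483 m/s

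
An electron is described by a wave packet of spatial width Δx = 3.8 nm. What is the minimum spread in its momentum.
1.388 × 10^-26 kg·m/s

For a wave packet, the spatial width Δx and momentum spread Δp are related by the uncertainty principle:
ΔxΔp ≥ ℏ/2

The minimum momentum spread is:
Δp_min = ℏ/(2Δx)
Δp_min = (1.055e-34 J·s) / (2 × 3.800e-09 m)
Δp_min = 1.388e-26 kg·m/s

A wave packet cannot have both a well-defined position and well-defined momentum.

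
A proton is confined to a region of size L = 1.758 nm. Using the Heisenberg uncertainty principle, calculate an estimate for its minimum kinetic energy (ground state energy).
1.678 μeV

Using the uncertainty principle to estimate ground state energy:

1. The position uncertainty is approximately the confinement size:
   Δx ≈ L = 1.758e-09 m

2. From ΔxΔp ≥ ℏ/2, the minimum momentum uncertainty is:
   Δp ≈ ℏ/(2L) = 2.999e-26 kg·m/s

3. The kinetic energy is approximately:
   KE ≈ (Δp)²/(2m) = (2.999e-26)²/(2 × 1.673e-27 kg)
   KE ≈ 2.689e-25 J = 1.678 μeV

This is an order-of-magnitude estimate of the ground state energy.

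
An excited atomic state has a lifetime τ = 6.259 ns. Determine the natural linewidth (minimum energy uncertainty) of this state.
52.581 neV

Using the energy-time uncertainty principle:
ΔEΔt ≥ ℏ/2

The lifetime τ represents the time uncertainty Δt.
The natural linewidth (minimum energy uncertainty) is:

ΔE = ℏ/(2τ)
ΔE = (1.055e-34 J·s) / (2 × 6.259e-09 s)
ΔE = 8.424e-27 J = 52.581 neV

This natural linewidth limits the precision of spectroscopic measurements.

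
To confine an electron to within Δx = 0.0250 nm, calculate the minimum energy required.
15.240 eV

Localizing a particle requires giving it sufficient momentum uncertainty:

1. From uncertainty principle: Δp ≥ ℏ/(2Δx)
   Δp_min = (1.055e-34 J·s) / (2 × 2.500e-11 m)
   Δp_min = 2.109e-24 kg·m/s

2. This momentum uncertainty corresponds to kinetic energy:
   KE ≈ (Δp)²/(2m) = (2.109e-24)²/(2 × 9.109e-31 kg)
   KE = 2.442e-18 J = 15.240 eV

Tighter localization requires more energy.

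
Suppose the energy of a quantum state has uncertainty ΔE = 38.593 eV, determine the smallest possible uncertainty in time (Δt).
8.528 as

Using the energy-time uncertainty principle:
ΔEΔt ≥ ℏ/2

The minimum uncertainty in time is:
Δt_min = ℏ/(2ΔE)
Δt_min = (1.055e-34 J·s) / (2 × 6.183e-18 J)
Δt_min = 8.528e-18 s = 8.528 as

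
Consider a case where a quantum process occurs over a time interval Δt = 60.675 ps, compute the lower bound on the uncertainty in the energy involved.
5.424 μeV

Using the energy-time uncertainty principle:
ΔEΔt ≥ ℏ/2

The minimum uncertainty in energy is:
ΔE_min = ℏ/(2Δt)
ΔE_min = (1.055e-34 J·s) / (2 × 6.067e-11 s)
ΔE_min = 8.690e-25 J = 5.424 μeV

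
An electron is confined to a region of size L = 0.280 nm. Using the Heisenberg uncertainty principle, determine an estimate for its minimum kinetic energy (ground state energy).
121.492 meV

Using the uncertainty principle to estimate ground state energy:

1. The position uncertainty is approximately the confinement size:
   Δx ≈ L = 2.800e-10 m

2. From ΔxΔp ≥ ℏ/2, the minimum momentum uncertainty is:
   Δp ≈ ℏ/(2L) = 1.883e-25 kg·m/s

3. The kinetic energy is approximately:
   KE ≈ (Δp)²/(2m) = (1.883e-25)²/(2 × 9.109e-31 kg)
   KE ≈ 1.947e-20 J = 121.492 meV

This is an order-of-magnitude estimate of the ground state energy.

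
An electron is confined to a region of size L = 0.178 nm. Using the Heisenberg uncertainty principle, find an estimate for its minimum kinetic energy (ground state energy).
300.624 meV

Using the uncertainty principle to estimate ground state energy:

1. The position uncertainty is approximately the confinement size:
   Δx ≈ L = 1.780e-10 m

2. From ΔxΔp ≥ ℏ/2, the minimum momentum uncertainty is:
   Δp ≈ ℏ/(2L) = 2.962e-25 kg·m/s

3. The kinetic energy is approximately:
   KE ≈ (Δp)²/(2m) = (2.962e-25)²/(2 × 9.109e-31 kg)
   KE ≈ 4.817e-20 J = 300.624 meV

This is an order-of-magnitude estimate of the ground state energy.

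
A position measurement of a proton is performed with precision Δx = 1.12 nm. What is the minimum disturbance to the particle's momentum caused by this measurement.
4.708 × 10^-26 kg·m/s

The uncertainty principle implies that measuring position disturbs momentum:
ΔxΔp ≥ ℏ/2

When we measure position with precision Δx, we necessarily introduce a momentum uncertainty:
Δp ≥ ℏ/(2Δx)
Δp_min = (1.055e-34 J·s) / (2 × 1.120e-09 m)
Δp_min = 4.708e-26 kg·m/s

The more precisely we measure position, the greater the momentum disturbance.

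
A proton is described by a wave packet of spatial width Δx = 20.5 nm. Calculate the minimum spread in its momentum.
2.572 × 10^-27 kg·m/s

For a wave packet, the spatial width Δx and momentum spread Δp are related by the uncertainty principle:
ΔxΔp ≥ ℏ/2

The minimum momentum spread is:
Δp_min = ℏ/(2Δx)
Δp_min = (1.055e-34 J·s) / (2 × 2.050e-08 m)
Δp_min = 2.572e-27 kg·m/s

A wave packet cannot have both a well-defined position and well-defined momentum.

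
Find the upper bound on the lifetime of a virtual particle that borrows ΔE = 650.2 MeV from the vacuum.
5.062 × 10^-25 s

Using the energy-time uncertainty principle:
ΔEΔt ≥ ℏ/2

For a virtual particle borrowing energy ΔE, the maximum lifetime is:
Δt_max = ℏ/(2ΔE)

Converting energy:
ΔE = 650.2 MeV = 1.042e-10 J

Δt_max = (1.055e-34 J·s) / (2 × 1.042e-10 J)
Δt_max = 5.062e-25 s = 5.062 × 10^-25 s

Virtual particles with higher borrowed energy exist for shorter times.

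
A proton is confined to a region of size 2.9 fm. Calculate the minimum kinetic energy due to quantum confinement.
616.820 keV

Using the uncertainty principle:

1. Position uncertainty: Δx ≈ 2.900e-15 m
2. Minimum momentum uncertainty: Δp = ℏ/(2Δx) = 1.818e-20 kg·m/s
3. Minimum kinetic energy:
   KE = (Δp)²/(2m) = (1.818e-20)²/(2 × 1.673e-27 kg)
   KE = 9.883e-14 J = 616.820 keV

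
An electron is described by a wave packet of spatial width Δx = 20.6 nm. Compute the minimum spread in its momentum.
2.560 × 10^-27 kg·m/s

For a wave packet, the spatial width Δx and momentum spread Δp are related by the uncertainty principle:
ΔxΔp ≥ ℏ/2

The minimum momentum spread is:
Δp_min = ℏ/(2Δx)
Δp_min = (1.055e-34 J·s) / (2 × 2.060e-08 m)
Δp_min = 2.560e-27 kg·m/s

A wave packet cannot have both a well-defined position and well-defined momentum.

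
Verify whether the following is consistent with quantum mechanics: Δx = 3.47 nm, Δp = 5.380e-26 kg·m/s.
Yes, it satisfies the uncertainty principle.

Calculate the product ΔxΔp:
ΔxΔp = (3.470e-09 m) × (5.380e-26 kg·m/s)
ΔxΔp = 1.867e-34 J·s

Compare to the minimum allowed value ℏ/2:
ℏ/2 = 5.273e-35 J·s

Since ΔxΔp = 1.867e-34 J·s ≥ 5.273e-35 J·s = ℏ/2,
the measurement satisfies the uncertainty principle.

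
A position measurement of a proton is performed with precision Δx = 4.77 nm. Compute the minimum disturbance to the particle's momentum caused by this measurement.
1.105 × 10^-26 kg·m/s

The uncertainty principle implies that measuring position disturbs momentum:
ΔxΔp ≥ ℏ/2

When we measure position with precision Δx, we necessarily introduce a momentum uncertainty:
Δp ≥ ℏ/(2Δx)
Δp_min = (1.055e-34 J·s) / (2 × 4.770e-09 m)
Δp_min = 1.105e-26 kg·m/s

The more precisely we measure position, the greater the momentum disturbance.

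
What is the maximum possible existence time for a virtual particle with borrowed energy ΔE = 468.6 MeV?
7.023 × 10^-25 s

Using the energy-time uncertainty principle:
ΔEΔt ≥ ℏ/2

For a virtual particle borrowing energy ΔE, the maximum lifetime is:
Δt_max = ℏ/(2ΔE)

Converting energy:
ΔE = 468.6 MeV = 7.508e-11 J

Δt_max = (1.055e-34 J·s) / (2 × 7.508e-11 J)
Δt_max = 7.023e-25 s = 7.023 × 10^-25 s

Virtual particles with higher borrowed energy exist for shorter times.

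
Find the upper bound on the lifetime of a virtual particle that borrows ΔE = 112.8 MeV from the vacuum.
2.918 ys

Using the energy-time uncertainty principle:
ΔEΔt ≥ ℏ/2

For a virtual particle borrowing energy ΔE, the maximum lifetime is:
Δt_max = ℏ/(2ΔE)

Converting energy:
ΔE = 112.8 MeV = 1.807e-11 J

Δt_max = (1.055e-34 J·s) / (2 × 1.807e-11 J)
Δt_max = 2.918e-24 s = 2.918 ys

Virtual particles with higher borrowed energy exist for shorter times.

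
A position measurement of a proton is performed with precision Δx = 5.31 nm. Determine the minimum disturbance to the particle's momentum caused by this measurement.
9.930 × 10^-27 kg·m/s

The uncertainty principle implies that measuring position disturbs momentum:
ΔxΔp ≥ ℏ/2

When we measure position with precision Δx, we necessarily introduce a momentum uncertainty:
Δp ≥ ℏ/(2Δx)
Δp_min = (1.055e-34 J·s) / (2 × 5.310e-09 m)
Δp_min = 9.930e-27 kg·m/s

The more precisely we measure position, the greater the momentum disturbance.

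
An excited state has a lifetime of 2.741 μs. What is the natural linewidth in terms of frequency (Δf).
29.032 kHz

Using the energy-time uncertainty principle and E = hf:
ΔEΔt ≥ ℏ/2
hΔf·Δt ≥ ℏ/2

The minimum frequency uncertainty is:
Δf = ℏ/(2hτ) = 1/(4πτ)
Δf = 1/(4π × 2.741e-06 s)
Δf = 2.903e+04 Hz = 29.032 kHz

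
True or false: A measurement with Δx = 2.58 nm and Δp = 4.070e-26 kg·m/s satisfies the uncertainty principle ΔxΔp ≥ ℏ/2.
Yes, it satisfies the uncertainty principle.

Calculate the product ΔxΔp:
ΔxΔp = (2.580e-09 m) × (4.070e-26 kg·m/s)
ΔxΔp = 1.050e-34 J·s

Compare to the minimum allowed value ℏ/2:
ℏ/2 = 5.273e-35 J·s

Since ΔxΔp = 1.050e-34 J·s ≥ 5.273e-35 J·s = ℏ/2,
the measurement satisfies the uncertainty principle.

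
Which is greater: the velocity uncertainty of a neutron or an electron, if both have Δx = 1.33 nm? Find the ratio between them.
The electron has the larger minimum velocity uncertainty, by a ratio of 1838.7.

For both particles, Δp_min = ℏ/(2Δx) = 3.965e-26 kg·m/s (same for both).

The velocity uncertainty is Δv = Δp/m:
- neutron: Δv = 3.965e-26 / 1.675e-27 = 2.367e+01 m/s = 23.670 m/s
- electron: Δv = 3.965e-26 / 9.109e-31 = 4.352e+04 m/s = 43.522 km/s

Ratio: 4.352e+04 / 2.367e+01 = 1838.7

The lighter particle has larger velocity uncertainty because Δv ∝ 1/m.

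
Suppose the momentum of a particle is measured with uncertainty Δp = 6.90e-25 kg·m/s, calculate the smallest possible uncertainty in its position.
76.418 pm

Using the Heisenberg uncertainty principle:
ΔxΔp ≥ ℏ/2

The minimum uncertainty in position is:
Δx_min = ℏ/(2Δp)
Δx_min = (1.055e-34 J·s) / (2 × 6.900e-25 kg·m/s)
Δx_min = 7.642e-11 m = 76.418 pm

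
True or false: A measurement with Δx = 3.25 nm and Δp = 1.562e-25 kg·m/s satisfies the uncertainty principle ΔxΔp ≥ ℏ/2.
Yes, it satisfies the uncertainty principle.

Calculate the product ΔxΔp:
ΔxΔp = (3.250e-09 m) × (1.562e-25 kg·m/s)
ΔxΔp = 5.077e-34 J·s

Compare to the minimum allowed value ℏ/2:
ℏ/2 = 5.273e-35 J·s

Since ΔxΔp = 5.077e-34 J·s ≥ 5.273e-35 J·s = ℏ/2,
the measurement satisfies the uncertainty principle.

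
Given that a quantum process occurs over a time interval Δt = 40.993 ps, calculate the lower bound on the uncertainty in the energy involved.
8.028 μeV

Using the energy-time uncertainty principle:
ΔEΔt ≥ ℏ/2

The minimum uncertainty in energy is:
ΔE_min = ℏ/(2Δt)
ΔE_min = (1.055e-34 J·s) / (2 × 4.099e-11 s)
ΔE_min = 1.286e-24 J = 8.028 μeV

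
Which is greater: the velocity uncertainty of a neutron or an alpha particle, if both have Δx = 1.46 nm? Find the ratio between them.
The neutron has the larger minimum velocity uncertainty, by a ratio of 4.0.

For both particles, Δp_min = ℏ/(2Δx) = 3.612e-26 kg·m/s (same for both).

The velocity uncertainty is Δv = Δp/m:
- neutron: Δv = 3.612e-26 / 1.675e-27 = 2.156e+01 m/s = 21.562 m/s
- alpha particle: Δv = 3.612e-26 / 6.645e-27 = 5.435e+00 m/s = 5.435 m/s

Ratio: 2.156e+01 / 5.435e+00 = 4.0

The lighter particle has larger velocity uncertainty because Δv ∝ 1/m.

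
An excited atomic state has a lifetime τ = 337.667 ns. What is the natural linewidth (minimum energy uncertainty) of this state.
974.647 peV

Using the energy-time uncertainty principle:
ΔEΔt ≥ ℏ/2

The lifetime τ represents the time uncertainty Δt.
The natural linewidth (minimum energy uncertainty) is:

ΔE = ℏ/(2τ)
ΔE = (1.055e-34 J·s) / (2 × 3.377e-07 s)
ΔE = 1.562e-28 J = 974.647 peV

This natural linewidth limits the precision of spectroscopic measurements.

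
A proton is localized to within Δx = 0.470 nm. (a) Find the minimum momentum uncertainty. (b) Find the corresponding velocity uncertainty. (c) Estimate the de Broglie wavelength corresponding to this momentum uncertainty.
(a) Δp_min = 1.122 × 10^-25 kg·m/s
(b) Δv_min = 67.073 m/s
(c) λ_dB = 5.906 nm

Step-by-step:

(a) From the uncertainty principle:
Δp_min = ℏ/(2Δx) = (1.055e-34 J·s)/(2 × 4.700e-10 m) = 1.122e-25 kg·m/s

(b) The velocity uncertainty:
Δv = Δp/m = (1.122e-25 kg·m/s)/(1.673e-27 kg) = 6.707e+01 m/s = 67.073 m/s

(c) The de Broglie wavelength for this momentum:
λ = h/p = (6.626e-34 J·s)/(1.122e-25 kg·m/s) = 5.906e-09 m = 5.906 nm

Note: The de Broglie wavelength is comparable to the localization size, as expected from wave-particle duality.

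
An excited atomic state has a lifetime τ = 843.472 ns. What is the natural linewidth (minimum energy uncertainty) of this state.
390.180 peV

Using the energy-time uncertainty principle:
ΔEΔt ≥ ℏ/2

The lifetime τ represents the time uncertainty Δt.
The natural linewidth (minimum energy uncertainty) is:

ΔE = ℏ/(2τ)
ΔE = (1.055e-34 J·s) / (2 × 8.435e-07 s)
ΔE = 6.251e-29 J = 390.180 peV

This natural linewidth limits the precision of spectroscopic measurements.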